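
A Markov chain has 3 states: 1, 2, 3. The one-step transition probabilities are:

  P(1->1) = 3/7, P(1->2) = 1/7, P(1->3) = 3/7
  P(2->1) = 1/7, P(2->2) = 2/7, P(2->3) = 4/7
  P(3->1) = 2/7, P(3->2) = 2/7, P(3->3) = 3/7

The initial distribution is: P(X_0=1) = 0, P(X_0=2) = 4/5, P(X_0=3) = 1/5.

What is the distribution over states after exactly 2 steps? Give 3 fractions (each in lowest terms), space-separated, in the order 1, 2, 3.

Propagating the distribution step by step (d_{t+1} = d_t * P):
d_0 = (1=0, 2=4/5, 3=1/5)
  d_1[1] = 0*3/7 + 4/5*1/7 + 1/5*2/7 = 6/35
  d_1[2] = 0*1/7 + 4/5*2/7 + 1/5*2/7 = 2/7
  d_1[3] = 0*3/7 + 4/5*4/7 + 1/5*3/7 = 19/35
d_1 = (1=6/35, 2=2/7, 3=19/35)
  d_2[1] = 6/35*3/7 + 2/7*1/7 + 19/35*2/7 = 66/245
  d_2[2] = 6/35*1/7 + 2/7*2/7 + 19/35*2/7 = 64/245
  d_2[3] = 6/35*3/7 + 2/7*4/7 + 19/35*3/7 = 23/49
d_2 = (1=66/245, 2=64/245, 3=23/49)

Answer: 66/245 64/245 23/49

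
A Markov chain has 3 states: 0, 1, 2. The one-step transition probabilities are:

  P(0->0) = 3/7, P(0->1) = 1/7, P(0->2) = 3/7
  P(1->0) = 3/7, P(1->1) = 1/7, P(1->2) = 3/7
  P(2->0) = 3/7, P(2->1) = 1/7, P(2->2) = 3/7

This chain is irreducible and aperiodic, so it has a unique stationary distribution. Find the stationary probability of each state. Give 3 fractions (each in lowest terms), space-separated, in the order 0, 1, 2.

The stationary distribution satisfies pi = pi * P, i.e.:
  pi_0 = 3/7*pi_0 + 3/7*pi_1 + 3/7*pi_2
  pi_1 = 1/7*pi_0 + 1/7*pi_1 + 1/7*pi_2
  pi_2 = 3/7*pi_0 + 3/7*pi_1 + 3/7*pi_2
with normalization: pi_0 + pi_1 + pi_2 = 1.

Using the first 2 balance equations plus normalization, the linear system A*pi = b is:
  [-4/7, 3/7, 3/7] . pi = 0
  [1/7, -6/7, 1/7] . pi = 0
  [1, 1, 1] . pi = 1

Solving yields:
  pi_0 = 3/7
  pi_1 = 1/7
  pi_2 = 3/7

Verification (pi * P):
  3/7*3/7 + 1/7*3/7 + 3/7*3/7 = 3/7 = pi_0  (ok)
  3/7*1/7 + 1/7*1/7 + 3/7*1/7 = 1/7 = pi_1  (ok)
  3/7*3/7 + 1/7*3/7 + 3/7*3/7 = 3/7 = pi_2  (ok)

Answer: 3/7 1/7 3/7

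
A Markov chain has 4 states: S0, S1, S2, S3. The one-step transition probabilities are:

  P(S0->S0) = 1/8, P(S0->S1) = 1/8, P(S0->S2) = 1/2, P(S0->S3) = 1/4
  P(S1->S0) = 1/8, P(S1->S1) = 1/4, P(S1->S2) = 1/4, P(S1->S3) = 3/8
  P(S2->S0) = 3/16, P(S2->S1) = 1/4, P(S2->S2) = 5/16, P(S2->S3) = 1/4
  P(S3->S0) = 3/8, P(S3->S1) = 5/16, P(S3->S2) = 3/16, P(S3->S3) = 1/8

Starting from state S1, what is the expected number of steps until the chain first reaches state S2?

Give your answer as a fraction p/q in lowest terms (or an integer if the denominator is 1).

Answer: 32/9

Derivation:
Let h_i = expected steps to first reach S2 from state i.
Boundary: h_S2 = 0.
First-step equations for the other states:
  h_S0 = 1 + 1/8*h_S0 + 1/8*h_S1 + 1/2*h_S2 + 1/4*h_S3
  h_S1 = 1 + 1/8*h_S0 + 1/4*h_S1 + 1/4*h_S2 + 3/8*h_S3
  h_S3 = 1 + 3/8*h_S0 + 5/16*h_S1 + 3/16*h_S2 + 1/8*h_S3

Substituting h_S2 = 0 and rearranging gives the linear system (I - Q) h = 1:
  [7/8, -1/8, -1/4] . (h_S0, h_S1, h_S3) = 1
  [-1/8, 3/4, -3/8] . (h_S0, h_S1, h_S3) = 1
  [-3/8, -5/16, 7/8] . (h_S0, h_S1, h_S3) = 1

Solving yields:
  h_S0 = 8/3
  h_S1 = 32/9
  h_S3 = 32/9

Starting state is S1, so the expected hitting time is h_S1 = 32/9.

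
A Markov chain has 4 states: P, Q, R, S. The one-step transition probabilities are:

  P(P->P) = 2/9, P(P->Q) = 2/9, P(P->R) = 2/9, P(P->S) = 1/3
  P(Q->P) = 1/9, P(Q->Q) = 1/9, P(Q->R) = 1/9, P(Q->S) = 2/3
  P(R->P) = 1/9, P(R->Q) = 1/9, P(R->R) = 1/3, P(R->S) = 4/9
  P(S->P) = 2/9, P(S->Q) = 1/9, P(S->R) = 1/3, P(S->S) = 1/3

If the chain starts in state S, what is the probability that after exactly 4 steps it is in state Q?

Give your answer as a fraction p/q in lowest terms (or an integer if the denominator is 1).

Answer: 857/6561

Derivation:
Computing P^4 by repeated multiplication:
P^1 =
  P: [2/9, 2/9, 2/9, 1/3]
  Q: [1/9, 1/9, 1/9, 2/3]
  R: [1/9, 1/9, 1/3, 4/9]
  S: [2/9, 1/9, 1/3, 1/3]
P^2 =
  P: [14/81, 11/81, 7/27, 35/81]
  Q: [16/81, 10/81, 8/27, 31/81]
  R: [14/81, 10/81, 8/27, 11/27]
  S: [14/81, 11/81, 23/81, 11/27]
P^3 =
  P: [130/729, 95/729, 23/81, 11/27]
  Q: [128/729, 97/729, 23/81, 11/27]
  R: [128/729, 95/729, 209/729, 11/27]
  S: [128/729, 95/729, 23/81, 299/729]
P^4 =
  P: [1156/6561, 859/6561, 1867/6561, 893/2187]
  Q: [1154/6561, 857/6561, 1865/6561, 895/2187]
  R: [1154/6561, 857/6561, 623/2187, 2681/6561]
  S: [1156/6561, 857/6561, 623/2187, 893/2187]

(P^4)[S -> Q] = 857/6561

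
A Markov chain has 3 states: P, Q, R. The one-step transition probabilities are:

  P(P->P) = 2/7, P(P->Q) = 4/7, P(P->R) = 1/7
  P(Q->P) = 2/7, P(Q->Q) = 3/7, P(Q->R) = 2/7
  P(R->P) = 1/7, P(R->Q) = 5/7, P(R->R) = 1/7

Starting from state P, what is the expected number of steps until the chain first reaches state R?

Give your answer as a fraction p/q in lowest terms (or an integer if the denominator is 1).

Answer: 14/3

Derivation:
Let h_i = expected steps to first reach R from state i.
Boundary: h_R = 0.
First-step equations for the other states:
  h_P = 1 + 2/7*h_P + 4/7*h_Q + 1/7*h_R
  h_Q = 1 + 2/7*h_P + 3/7*h_Q + 2/7*h_R

Substituting h_R = 0 and rearranging gives the linear system (I - Q) h = 1:
  [5/7, -4/7] . (h_P, h_Q) = 1
  [-2/7, 4/7] . (h_P, h_Q) = 1

Solving yields:
  h_P = 14/3
  h_Q = 49/12

Starting state is P, so the expected hitting time is h_P = 14/3.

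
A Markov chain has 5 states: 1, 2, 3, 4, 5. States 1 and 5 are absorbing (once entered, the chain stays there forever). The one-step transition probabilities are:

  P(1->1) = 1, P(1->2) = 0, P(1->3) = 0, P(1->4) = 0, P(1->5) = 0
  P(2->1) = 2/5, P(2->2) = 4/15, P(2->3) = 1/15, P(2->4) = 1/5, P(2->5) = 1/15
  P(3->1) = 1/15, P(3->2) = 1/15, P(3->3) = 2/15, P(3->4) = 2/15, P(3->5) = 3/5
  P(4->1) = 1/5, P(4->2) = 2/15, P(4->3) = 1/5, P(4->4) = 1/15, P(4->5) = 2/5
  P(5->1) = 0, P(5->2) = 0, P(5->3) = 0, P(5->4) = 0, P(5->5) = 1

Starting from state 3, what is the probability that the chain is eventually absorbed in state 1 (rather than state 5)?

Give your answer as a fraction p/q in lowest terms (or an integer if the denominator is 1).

Let a_i = P(absorbed in 1 | start in state i).
Boundary conditions: a_1 = 1, a_5 = 0.
For each transient state i, a_i = sum_j P(i->j) * a_j:
  a_2 = 2/5*a_1 + 4/15*a_2 + 1/15*a_3 + 1/5*a_4 + 1/15*a_5
  a_3 = 1/15*a_1 + 1/15*a_2 + 2/15*a_3 + 2/15*a_4 + 3/5*a_5
  a_4 = 1/5*a_1 + 2/15*a_2 + 1/5*a_3 + 1/15*a_4 + 2/5*a_5

Substituting a_1 = 1 and a_5 = 0, rearrange to (I - Q) a = r where r[i] = P(i -> 1):
  [11/15, -1/15, -1/5] . (a_2, a_3, a_4) = 2/5
  [-1/15, 13/15, -2/15] . (a_2, a_3, a_4) = 1/15
  [-2/15, -1/5, 14/15] . (a_2, a_3, a_4) = 1/5

Solving yields:
  a_2 = 1202/1831
  a_3 = 331/1831
  a_4 = 635/1831

Starting state is 3, so the absorption probability is a_3 = 331/1831.

Answer: 331/1831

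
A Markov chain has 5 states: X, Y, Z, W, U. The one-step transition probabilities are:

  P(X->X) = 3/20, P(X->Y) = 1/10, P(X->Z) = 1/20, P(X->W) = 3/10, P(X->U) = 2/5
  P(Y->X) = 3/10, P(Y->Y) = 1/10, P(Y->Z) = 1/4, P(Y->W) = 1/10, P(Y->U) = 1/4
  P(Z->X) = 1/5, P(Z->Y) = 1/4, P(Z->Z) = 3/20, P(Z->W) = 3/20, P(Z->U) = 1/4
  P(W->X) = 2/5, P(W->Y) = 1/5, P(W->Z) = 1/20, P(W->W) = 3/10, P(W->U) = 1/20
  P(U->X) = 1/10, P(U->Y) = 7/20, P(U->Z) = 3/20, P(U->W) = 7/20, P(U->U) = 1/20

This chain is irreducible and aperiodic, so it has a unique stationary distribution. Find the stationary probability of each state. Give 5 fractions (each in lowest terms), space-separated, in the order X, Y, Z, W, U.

The stationary distribution satisfies pi = pi * P, i.e.:
  pi_X = 3/20*pi_X + 3/10*pi_Y + 1/5*pi_Z + 2/5*pi_W + 1/10*pi_U
  pi_Y = 1/10*pi_X + 1/10*pi_Y + 1/4*pi_Z + 1/5*pi_W + 7/20*pi_U
  pi_Z = 1/20*pi_X + 1/4*pi_Y + 3/20*pi_Z + 1/20*pi_W + 3/20*pi_U
  pi_W = 3/10*pi_X + 1/10*pi_Y + 3/20*pi_Z + 3/10*pi_W + 7/20*pi_U
  pi_U = 2/5*pi_X + 1/4*pi_Y + 1/4*pi_Z + 1/20*pi_W + 1/20*pi_U
with normalization: pi_X + pi_Y + pi_Z + pi_W + pi_U = 1.

Using the first 4 balance equations plus normalization, the linear system A*pi = b is:
  [-17/20, 3/10, 1/5, 2/5, 1/10] . pi = 0
  [1/10, -9/10, 1/4, 1/5, 7/20] . pi = 0
  [1/20, 1/4, -17/20, 1/20, 3/20] . pi = 0
  [3/10, 1/10, 3/20, -7/10, 7/20] . pi = 0
  [1, 1, 1, 1, 1] . pi = 1

Solving yields:
  pi_X = 1991/8352
  pi_Y = 6425/33408
  pi_Z = 1337/11136
  pi_W = 2821/11136
  pi_U = 6545/33408

Verification (pi * P):
  1991/8352*3/20 + 6425/33408*3/10 + 1337/11136*1/5 + 2821/11136*2/5 + 6545/33408*1/10 = 1991/8352 = pi_X  (ok)
  1991/8352*1/10 + 6425/33408*1/10 + 1337/11136*1/4 + 2821/11136*1/5 + 6545/33408*7/20 = 6425/33408 = pi_Y  (ok)
  1991/8352*1/20 + 6425/33408*1/4 + 1337/11136*3/20 + 2821/11136*1/20 + 6545/33408*3/20 = 1337/11136 = pi_Z  (ok)
  1991/8352*3/10 + 6425/33408*1/10 + 1337/11136*3/20 + 2821/11136*3/10 + 6545/33408*7/20 = 2821/11136 = pi_W  (ok)
  1991/8352*2/5 + 6425/33408*1/4 + 1337/11136*1/4 + 2821/11136*1/20 + 6545/33408*1/20 = 6545/33408 = pi_U  (ok)

Answer: 1991/8352 6425/33408 1337/11136 2821/11136 6545/33408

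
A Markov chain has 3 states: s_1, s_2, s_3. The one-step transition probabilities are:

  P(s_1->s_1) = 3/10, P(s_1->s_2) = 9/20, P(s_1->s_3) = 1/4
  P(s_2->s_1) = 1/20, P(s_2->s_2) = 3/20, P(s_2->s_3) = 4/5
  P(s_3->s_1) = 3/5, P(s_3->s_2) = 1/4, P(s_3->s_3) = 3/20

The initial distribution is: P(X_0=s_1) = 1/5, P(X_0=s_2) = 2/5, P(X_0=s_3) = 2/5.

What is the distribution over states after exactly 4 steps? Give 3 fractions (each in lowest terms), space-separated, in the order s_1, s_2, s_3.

Answer: 271/800 14339/50000 37447/100000

Derivation:
Propagating the distribution step by step (d_{t+1} = d_t * P):
d_0 = (s_1=1/5, s_2=2/5, s_3=2/5)
  d_1[s_1] = 1/5*3/10 + 2/5*1/20 + 2/5*3/5 = 8/25
  d_1[s_2] = 1/5*9/20 + 2/5*3/20 + 2/5*1/4 = 1/4
  d_1[s_3] = 1/5*1/4 + 2/5*4/5 + 2/5*3/20 = 43/100
d_1 = (s_1=8/25, s_2=1/4, s_3=43/100)
  d_2[s_1] = 8/25*3/10 + 1/4*1/20 + 43/100*3/5 = 733/2000
  d_2[s_2] = 8/25*9/20 + 1/4*3/20 + 43/100*1/4 = 289/1000
  d_2[s_3] = 8/25*1/4 + 1/4*4/5 + 43/100*3/20 = 689/2000
d_2 = (s_1=733/2000, s_2=289/1000, s_3=689/2000)
  d_3[s_1] = 733/2000*3/10 + 289/1000*1/20 + 689/2000*3/5 = 3311/10000
  d_3[s_2] = 733/2000*9/20 + 289/1000*3/20 + 689/2000*1/4 = 184/625
  d_3[s_3] = 733/2000*1/4 + 289/1000*4/5 + 689/2000*3/20 = 749/2000
d_3 = (s_1=3311/10000, s_2=184/625, s_3=749/2000)
  d_4[s_1] = 3311/10000*3/10 + 184/625*1/20 + 749/2000*3/5 = 271/800
  d_4[s_2] = 3311/10000*9/20 + 184/625*3/20 + 749/2000*1/4 = 14339/50000
  d_4[s_3] = 3311/10000*1/4 + 184/625*4/5 + 749/2000*3/20 = 37447/100000
d_4 = (s_1=271/800, s_2=14339/50000, s_3=37447/100000)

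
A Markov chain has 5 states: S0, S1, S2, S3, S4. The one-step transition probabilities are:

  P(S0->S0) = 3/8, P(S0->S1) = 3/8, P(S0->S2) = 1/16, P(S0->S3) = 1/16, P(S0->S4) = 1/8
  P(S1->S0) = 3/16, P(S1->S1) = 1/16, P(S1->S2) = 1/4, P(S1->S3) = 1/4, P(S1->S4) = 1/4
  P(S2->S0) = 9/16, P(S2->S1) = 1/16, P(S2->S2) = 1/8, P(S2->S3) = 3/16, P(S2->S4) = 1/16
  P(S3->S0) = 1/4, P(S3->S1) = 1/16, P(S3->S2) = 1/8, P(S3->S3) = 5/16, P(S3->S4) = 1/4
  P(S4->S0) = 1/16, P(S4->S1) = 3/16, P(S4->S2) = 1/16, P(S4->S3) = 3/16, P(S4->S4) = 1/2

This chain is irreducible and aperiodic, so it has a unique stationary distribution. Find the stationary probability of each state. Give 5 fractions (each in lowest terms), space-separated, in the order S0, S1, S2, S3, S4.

The stationary distribution satisfies pi = pi * P, i.e.:
  pi_S0 = 3/8*pi_S0 + 3/16*pi_S1 + 9/16*pi_S2 + 1/4*pi_S3 + 1/16*pi_S4
  pi_S1 = 3/8*pi_S0 + 1/16*pi_S1 + 1/16*pi_S2 + 1/16*pi_S3 + 3/16*pi_S4
  pi_S2 = 1/16*pi_S0 + 1/4*pi_S1 + 1/8*pi_S2 + 1/8*pi_S3 + 1/16*pi_S4
  pi_S3 = 1/16*pi_S0 + 1/4*pi_S1 + 3/16*pi_S2 + 5/16*pi_S3 + 3/16*pi_S4
  pi_S4 = 1/8*pi_S0 + 1/4*pi_S1 + 1/16*pi_S2 + 1/4*pi_S3 + 1/2*pi_S4
with normalization: pi_S0 + pi_S1 + pi_S2 + pi_S3 + pi_S4 = 1.

Using the first 4 balance equations plus normalization, the linear system A*pi = b is:
  [-5/8, 3/16, 9/16, 1/4, 1/16] . pi = 0
  [3/8, -15/16, 1/16, 1/16, 3/16] . pi = 0
  [1/16, 1/4, -7/8, 1/8, 1/16] . pi = 0
  [1/16, 1/4, 3/16, -11/16, 3/16] . pi = 0
  [1, 1, 1, 1, 1] . pi = 1

Solving yields:
  pi_S0 = 10873/42149
  pi_S1 = 7411/42149
  pi_S2 = 4826/42149
  pi_S3 = 8008/42149
  pi_S4 = 11031/42149

Verification (pi * P):
  10873/42149*3/8 + 7411/42149*3/16 + 4826/42149*9/16 + 8008/42149*1/4 + 11031/42149*1/16 = 10873/42149 = pi_S0  (ok)
  10873/42149*3/8 + 7411/42149*1/16 + 4826/42149*1/16 + 8008/42149*1/16 + 11031/42149*3/16 = 7411/42149 = pi_S1  (ok)
  10873/42149*1/16 + 7411/42149*1/4 + 4826/42149*1/8 + 8008/42149*1/8 + 11031/42149*1/16 = 4826/42149 = pi_S2  (ok)
  10873/42149*1/16 + 7411/42149*1/4 + 4826/42149*3/16 + 8008/42149*5/16 + 11031/42149*3/16 = 8008/42149 = pi_S3  (ok)
  10873/42149*1/8 + 7411/42149*1/4 + 4826/42149*1/16 + 8008/42149*1/4 + 11031/42149*1/2 = 11031/42149 = pi_S4  (ok)

Answer: 10873/42149 7411/42149 4826/42149 8008/42149 11031/42149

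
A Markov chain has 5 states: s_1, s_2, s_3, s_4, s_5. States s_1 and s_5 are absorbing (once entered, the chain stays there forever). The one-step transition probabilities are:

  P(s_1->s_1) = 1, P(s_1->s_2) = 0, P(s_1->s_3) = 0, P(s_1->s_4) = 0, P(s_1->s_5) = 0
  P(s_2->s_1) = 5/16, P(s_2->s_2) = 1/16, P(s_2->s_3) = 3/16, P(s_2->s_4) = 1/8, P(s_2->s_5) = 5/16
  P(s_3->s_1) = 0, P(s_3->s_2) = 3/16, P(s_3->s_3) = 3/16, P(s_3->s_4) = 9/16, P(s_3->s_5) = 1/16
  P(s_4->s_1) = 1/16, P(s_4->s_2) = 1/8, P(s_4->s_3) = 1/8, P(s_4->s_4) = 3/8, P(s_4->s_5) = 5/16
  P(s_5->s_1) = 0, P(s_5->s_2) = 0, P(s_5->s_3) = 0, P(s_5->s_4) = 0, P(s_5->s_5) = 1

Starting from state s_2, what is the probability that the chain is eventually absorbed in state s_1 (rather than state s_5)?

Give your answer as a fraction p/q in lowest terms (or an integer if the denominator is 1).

Answer: 613/1472

Derivation:
Let a_i = P(absorbed in s_1 | start in state i).
Boundary conditions: a_s_1 = 1, a_s_5 = 0.
For each transient state i, a_i = sum_j P(i->j) * a_j:
  a_s_2 = 5/16*a_s_1 + 1/16*a_s_2 + 3/16*a_s_3 + 1/8*a_s_4 + 5/16*a_s_5
  a_s_3 = 0*a_s_1 + 3/16*a_s_2 + 3/16*a_s_3 + 9/16*a_s_4 + 1/16*a_s_5
  a_s_4 = 1/16*a_s_1 + 1/8*a_s_2 + 1/8*a_s_3 + 3/8*a_s_4 + 5/16*a_s_5

Substituting a_s_1 = 1 and a_s_5 = 0, rearrange to (I - Q) a = r where r[i] = P(i -> s_1):
  [15/16, -3/16, -1/8] . (a_s_2, a_s_3, a_s_4) = 5/16
  [-3/16, 13/16, -9/16] . (a_s_2, a_s_3, a_s_4) = 0
  [-1/8, -1/8, 5/8] . (a_s_2, a_s_3, a_s_4) = 1/16

Solving yields:
  a_s_2 = 613/1472
  a_s_3 = 381/1472
  a_s_4 = 173/736

Starting state is s_2, so the absorption probability is a_s_2 = 613/1472.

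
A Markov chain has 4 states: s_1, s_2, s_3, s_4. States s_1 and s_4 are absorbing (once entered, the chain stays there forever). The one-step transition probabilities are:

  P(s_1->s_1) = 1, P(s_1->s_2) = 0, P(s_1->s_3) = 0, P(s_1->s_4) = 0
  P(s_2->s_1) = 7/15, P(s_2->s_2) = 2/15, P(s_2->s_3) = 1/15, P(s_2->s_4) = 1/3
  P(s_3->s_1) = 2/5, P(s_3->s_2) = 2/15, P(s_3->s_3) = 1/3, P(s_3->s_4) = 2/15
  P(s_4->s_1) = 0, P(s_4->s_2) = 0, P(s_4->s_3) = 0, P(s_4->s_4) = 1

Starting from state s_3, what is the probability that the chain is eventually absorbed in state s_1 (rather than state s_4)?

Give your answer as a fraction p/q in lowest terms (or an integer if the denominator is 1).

Answer: 23/32

Derivation:
Let a_i = P(absorbed in s_1 | start in state i).
Boundary conditions: a_s_1 = 1, a_s_4 = 0.
For each transient state i, a_i = sum_j P(i->j) * a_j:
  a_s_2 = 7/15*a_s_1 + 2/15*a_s_2 + 1/15*a_s_3 + 1/3*a_s_4
  a_s_3 = 2/5*a_s_1 + 2/15*a_s_2 + 1/3*a_s_3 + 2/15*a_s_4

Substituting a_s_1 = 1 and a_s_4 = 0, rearrange to (I - Q) a = r where r[i] = P(i -> s_1):
  [13/15, -1/15] . (a_s_2, a_s_3) = 7/15
  [-2/15, 2/3] . (a_s_2, a_s_3) = 2/5

Solving yields:
  a_s_2 = 19/32
  a_s_3 = 23/32

Starting state is s_3, so the absorption probability is a_s_3 = 23/32.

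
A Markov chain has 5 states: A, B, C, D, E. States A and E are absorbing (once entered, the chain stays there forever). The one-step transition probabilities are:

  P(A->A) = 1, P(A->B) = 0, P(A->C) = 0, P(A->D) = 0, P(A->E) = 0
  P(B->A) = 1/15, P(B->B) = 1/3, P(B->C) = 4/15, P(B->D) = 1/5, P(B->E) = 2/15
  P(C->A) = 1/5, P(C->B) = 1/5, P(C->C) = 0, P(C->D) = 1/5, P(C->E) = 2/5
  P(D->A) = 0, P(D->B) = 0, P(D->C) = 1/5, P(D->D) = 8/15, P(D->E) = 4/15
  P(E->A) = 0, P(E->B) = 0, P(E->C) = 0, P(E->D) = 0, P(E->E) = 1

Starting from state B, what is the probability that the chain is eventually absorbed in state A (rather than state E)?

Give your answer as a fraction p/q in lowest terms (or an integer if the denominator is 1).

Answer: 69/283

Derivation:
Let a_i = P(absorbed in A | start in state i).
Boundary conditions: a_A = 1, a_E = 0.
For each transient state i, a_i = sum_j P(i->j) * a_j:
  a_B = 1/15*a_A + 1/3*a_B + 4/15*a_C + 1/5*a_D + 2/15*a_E
  a_C = 1/5*a_A + 1/5*a_B + 0*a_C + 1/5*a_D + 2/5*a_E
  a_D = 0*a_A + 0*a_B + 1/5*a_C + 8/15*a_D + 4/15*a_E

Substituting a_A = 1 and a_E = 0, rearrange to (I - Q) a = r where r[i] = P(i -> A):
  [2/3, -4/15, -1/5] . (a_B, a_C, a_D) = 1/15
  [-1/5, 1, -1/5] . (a_B, a_C, a_D) = 1/5
  [0, -1/5, 7/15] . (a_B, a_C, a_D) = 0

Solving yields:
  a_B = 69/283
  a_C = 77/283
  a_D = 33/283

Starting state is B, so the absorption probability is a_B = 69/283.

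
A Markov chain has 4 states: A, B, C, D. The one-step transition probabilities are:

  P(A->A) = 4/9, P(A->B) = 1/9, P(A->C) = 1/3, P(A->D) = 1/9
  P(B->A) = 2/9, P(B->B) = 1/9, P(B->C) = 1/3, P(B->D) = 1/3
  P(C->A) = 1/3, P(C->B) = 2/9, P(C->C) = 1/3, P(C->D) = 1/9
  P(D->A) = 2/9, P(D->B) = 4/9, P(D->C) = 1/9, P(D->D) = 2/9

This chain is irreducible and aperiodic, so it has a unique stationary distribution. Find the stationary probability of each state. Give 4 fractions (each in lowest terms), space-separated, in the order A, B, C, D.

The stationary distribution satisfies pi = pi * P, i.e.:
  pi_A = 4/9*pi_A + 2/9*pi_B + 1/3*pi_C + 2/9*pi_D
  pi_B = 1/9*pi_A + 1/9*pi_B + 2/9*pi_C + 4/9*pi_D
  pi_C = 1/3*pi_A + 1/3*pi_B + 1/3*pi_C + 1/9*pi_D
  pi_D = 1/9*pi_A + 1/3*pi_B + 1/9*pi_C + 2/9*pi_D
with normalization: pi_A + pi_B + pi_C + pi_D = 1.

Using the first 3 balance equations plus normalization, the linear system A*pi = b is:
  [-5/9, 2/9, 1/3, 2/9] . pi = 0
  [1/9, -8/9, 2/9, 4/9] . pi = 0
  [1/3, 1/3, -2/3, 1/9] . pi = 0
  [1, 1, 1, 1] . pi = 1

Solving yields:
  pi_A = 98/299
  pi_B = 121/598
  pi_C = 88/299
  pi_D = 105/598

Verification (pi * P):
  98/299*4/9 + 121/598*2/9 + 88/299*1/3 + 105/598*2/9 = 98/299 = pi_A  (ok)
  98/299*1/9 + 121/598*1/9 + 88/299*2/9 + 105/598*4/9 = 121/598 = pi_B  (ok)
  98/299*1/3 + 121/598*1/3 + 88/299*1/3 + 105/598*1/9 = 88/299 = pi_C  (ok)
  98/299*1/9 + 121/598*1/3 + 88/299*1/9 + 105/598*2/9 = 105/598 = pi_D  (ok)

Answer: 98/299 121/598 88/299 105/598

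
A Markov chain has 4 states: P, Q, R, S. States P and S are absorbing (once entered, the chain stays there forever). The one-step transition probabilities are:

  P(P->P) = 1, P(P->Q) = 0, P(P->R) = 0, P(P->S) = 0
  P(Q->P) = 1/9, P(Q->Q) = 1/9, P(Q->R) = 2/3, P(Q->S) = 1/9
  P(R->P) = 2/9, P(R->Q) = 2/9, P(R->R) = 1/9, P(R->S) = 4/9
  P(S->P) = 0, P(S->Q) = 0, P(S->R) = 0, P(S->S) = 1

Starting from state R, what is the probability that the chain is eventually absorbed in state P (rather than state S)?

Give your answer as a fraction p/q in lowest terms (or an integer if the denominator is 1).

Let a_i = P(absorbed in P | start in state i).
Boundary conditions: a_P = 1, a_S = 0.
For each transient state i, a_i = sum_j P(i->j) * a_j:
  a_Q = 1/9*a_P + 1/9*a_Q + 2/3*a_R + 1/9*a_S
  a_R = 2/9*a_P + 2/9*a_Q + 1/9*a_R + 4/9*a_S

Substituting a_P = 1 and a_S = 0, rearrange to (I - Q) a = r where r[i] = P(i -> P):
  [8/9, -2/3] . (a_Q, a_R) = 1/9
  [-2/9, 8/9] . (a_Q, a_R) = 2/9

Solving yields:
  a_Q = 5/13
  a_R = 9/26

Starting state is R, so the absorption probability is a_R = 9/26.

Answer: 9/26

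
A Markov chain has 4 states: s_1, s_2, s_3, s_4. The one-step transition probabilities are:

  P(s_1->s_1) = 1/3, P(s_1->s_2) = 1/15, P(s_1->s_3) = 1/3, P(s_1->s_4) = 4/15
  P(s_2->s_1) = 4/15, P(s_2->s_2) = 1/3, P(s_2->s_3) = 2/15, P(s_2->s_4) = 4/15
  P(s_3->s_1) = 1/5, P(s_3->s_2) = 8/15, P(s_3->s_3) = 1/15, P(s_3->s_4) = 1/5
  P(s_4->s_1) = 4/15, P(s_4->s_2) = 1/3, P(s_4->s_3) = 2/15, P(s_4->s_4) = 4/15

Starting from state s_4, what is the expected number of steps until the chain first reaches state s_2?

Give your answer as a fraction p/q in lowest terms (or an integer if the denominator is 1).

Answer: 3405/1007

Derivation:
Let h_i = expected steps to first reach s_2 from state i.
Boundary: h_s_2 = 0.
First-step equations for the other states:
  h_s_1 = 1 + 1/3*h_s_1 + 1/15*h_s_2 + 1/3*h_s_3 + 4/15*h_s_4
  h_s_3 = 1 + 1/5*h_s_1 + 8/15*h_s_2 + 1/15*h_s_3 + 1/5*h_s_4
  h_s_4 = 1 + 4/15*h_s_1 + 1/3*h_s_2 + 2/15*h_s_3 + 4/15*h_s_4

Substituting h_s_2 = 0 and rearranging gives the linear system (I - Q) h = 1:
  [2/3, -1/3, -4/15] . (h_s_1, h_s_3, h_s_4) = 1
  [-1/5, 14/15, -1/5] . (h_s_1, h_s_3, h_s_4) = 1
  [-4/15, -2/15, 11/15] . (h_s_1, h_s_3, h_s_4) = 1

Solving yields:
  h_s_1 = 4230/1007
  h_s_3 = 2715/1007
  h_s_4 = 3405/1007

Starting state is s_4, so the expected hitting time is h_s_4 = 3405/1007.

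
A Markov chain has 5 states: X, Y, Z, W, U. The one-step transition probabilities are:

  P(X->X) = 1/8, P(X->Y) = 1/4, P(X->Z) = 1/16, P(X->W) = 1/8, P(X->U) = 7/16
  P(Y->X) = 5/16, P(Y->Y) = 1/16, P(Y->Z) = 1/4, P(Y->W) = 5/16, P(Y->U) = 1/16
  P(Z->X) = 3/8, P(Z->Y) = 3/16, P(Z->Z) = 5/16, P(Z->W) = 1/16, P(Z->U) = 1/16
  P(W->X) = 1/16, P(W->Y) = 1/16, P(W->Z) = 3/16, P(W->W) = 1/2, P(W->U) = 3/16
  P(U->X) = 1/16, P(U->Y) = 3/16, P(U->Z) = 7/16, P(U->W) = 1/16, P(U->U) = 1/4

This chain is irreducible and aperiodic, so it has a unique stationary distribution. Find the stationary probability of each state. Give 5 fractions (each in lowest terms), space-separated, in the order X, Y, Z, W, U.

Answer: 9835/51041 7911/51041 12968/51041 10280/51041 10047/51041

Derivation:
The stationary distribution satisfies pi = pi * P, i.e.:
  pi_X = 1/8*pi_X + 5/16*pi_Y + 3/8*pi_Z + 1/16*pi_W + 1/16*pi_U
  pi_Y = 1/4*pi_X + 1/16*pi_Y + 3/16*pi_Z + 1/16*pi_W + 3/16*pi_U
  pi_Z = 1/16*pi_X + 1/4*pi_Y + 5/16*pi_Z + 3/16*pi_W + 7/16*pi_U
  pi_W = 1/8*pi_X + 5/16*pi_Y + 1/16*pi_Z + 1/2*pi_W + 1/16*pi_U
  pi_U = 7/16*pi_X + 1/16*pi_Y + 1/16*pi_Z + 3/16*pi_W + 1/4*pi_U
with normalization: pi_X + pi_Y + pi_Z + pi_W + pi_U = 1.

Using the first 4 balance equations plus normalization, the linear system A*pi = b is:
  [-7/8, 5/16, 3/8, 1/16, 1/16] . pi = 0
  [1/4, -15/16, 3/16, 1/16, 3/16] . pi = 0
  [1/16, 1/4, -11/16, 3/16, 7/16] . pi = 0
  [1/8, 5/16, 1/16, -1/2, 1/16] . pi = 0
  [1, 1, 1, 1, 1] . pi = 1

Solving yields:
  pi_X = 9835/51041
  pi_Y = 7911/51041
  pi_Z = 12968/51041
  pi_W = 10280/51041
  pi_U = 10047/51041

Verification (pi * P):
  9835/51041*1/8 + 7911/51041*5/16 + 12968/51041*3/8 + 10280/51041*1/16 + 10047/51041*1/16 = 9835/51041 = pi_X  (ok)
  9835/51041*1/4 + 7911/51041*1/16 + 12968/51041*3/16 + 10280/51041*1/16 + 10047/51041*3/16 = 7911/51041 = pi_Y  (ok)
  9835/51041*1/16 + 7911/51041*1/4 + 12968/51041*5/16 + 10280/51041*3/16 + 10047/51041*7/16 = 12968/51041 = pi_Z  (ok)
  9835/51041*1/8 + 7911/51041*5/16 + 12968/51041*1/16 + 10280/51041*1/2 + 10047/51041*1/16 = 10280/51041 = pi_W  (ok)
  9835/51041*7/16 + 7911/51041*1/16 + 12968/51041*1/16 + 10280/51041*3/16 + 10047/51041*1/4 = 10047/51041 = pi_U  (ok)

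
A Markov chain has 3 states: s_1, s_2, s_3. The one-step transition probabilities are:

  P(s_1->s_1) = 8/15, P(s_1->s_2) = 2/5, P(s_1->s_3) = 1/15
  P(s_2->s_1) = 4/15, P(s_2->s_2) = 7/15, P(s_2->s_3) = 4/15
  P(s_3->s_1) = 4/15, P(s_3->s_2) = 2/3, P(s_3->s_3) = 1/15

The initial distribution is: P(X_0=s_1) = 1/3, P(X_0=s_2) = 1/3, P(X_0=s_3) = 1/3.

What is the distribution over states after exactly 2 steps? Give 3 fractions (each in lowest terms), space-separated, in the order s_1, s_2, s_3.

Answer: 244/675 317/675 38/225

Derivation:
Propagating the distribution step by step (d_{t+1} = d_t * P):
d_0 = (s_1=1/3, s_2=1/3, s_3=1/3)
  d_1[s_1] = 1/3*8/15 + 1/3*4/15 + 1/3*4/15 = 16/45
  d_1[s_2] = 1/3*2/5 + 1/3*7/15 + 1/3*2/3 = 23/45
  d_1[s_3] = 1/3*1/15 + 1/3*4/15 + 1/3*1/15 = 2/15
d_1 = (s_1=16/45, s_2=23/45, s_3=2/15)
  d_2[s_1] = 16/45*8/15 + 23/45*4/15 + 2/15*4/15 = 244/675
  d_2[s_2] = 16/45*2/5 + 23/45*7/15 + 2/15*2/3 = 317/675
  d_2[s_3] = 16/45*1/15 + 23/45*4/15 + 2/15*1/15 = 38/225
d_2 = (s_1=244/675, s_2=317/675, s_3=38/225)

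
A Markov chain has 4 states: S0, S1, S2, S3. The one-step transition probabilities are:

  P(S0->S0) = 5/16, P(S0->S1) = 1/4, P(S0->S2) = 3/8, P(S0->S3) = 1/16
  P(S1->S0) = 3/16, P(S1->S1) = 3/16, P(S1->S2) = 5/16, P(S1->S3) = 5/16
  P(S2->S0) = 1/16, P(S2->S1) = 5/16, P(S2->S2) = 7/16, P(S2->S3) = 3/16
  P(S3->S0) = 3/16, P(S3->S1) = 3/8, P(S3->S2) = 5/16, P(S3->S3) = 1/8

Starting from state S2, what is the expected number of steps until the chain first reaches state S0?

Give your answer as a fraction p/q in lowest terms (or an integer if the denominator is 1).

Answer: 8

Derivation:
Let h_i = expected steps to first reach S0 from state i.
Boundary: h_S0 = 0.
First-step equations for the other states:
  h_S1 = 1 + 3/16*h_S0 + 3/16*h_S1 + 5/16*h_S2 + 5/16*h_S3
  h_S2 = 1 + 1/16*h_S0 + 5/16*h_S1 + 7/16*h_S2 + 3/16*h_S3
  h_S3 = 1 + 3/16*h_S0 + 3/8*h_S1 + 5/16*h_S2 + 1/8*h_S3

Substituting h_S0 = 0 and rearranging gives the linear system (I - Q) h = 1:
  [13/16, -5/16, -5/16] . (h_S1, h_S2, h_S3) = 1
  [-5/16, 9/16, -3/16] . (h_S1, h_S2, h_S3) = 1
  [-3/8, -5/16, 7/8] . (h_S1, h_S2, h_S3) = 1

Solving yields:
  h_S1 = 7
  h_S2 = 8
  h_S3 = 7

Starting state is S2, so the expected hitting time is h_S2 = 8.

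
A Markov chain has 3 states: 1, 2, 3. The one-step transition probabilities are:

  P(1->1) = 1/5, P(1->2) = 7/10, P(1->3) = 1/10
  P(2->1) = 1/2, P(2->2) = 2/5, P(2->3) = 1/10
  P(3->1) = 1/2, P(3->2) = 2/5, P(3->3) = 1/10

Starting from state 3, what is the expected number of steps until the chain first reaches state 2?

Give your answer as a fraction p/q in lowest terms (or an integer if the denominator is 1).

Let h_i = expected steps to first reach 2 from state i.
Boundary: h_2 = 0.
First-step equations for the other states:
  h_1 = 1 + 1/5*h_1 + 7/10*h_2 + 1/10*h_3
  h_3 = 1 + 1/2*h_1 + 2/5*h_2 + 1/10*h_3

Substituting h_2 = 0 and rearranging gives the linear system (I - Q) h = 1:
  [4/5, -1/10] . (h_1, h_3) = 1
  [-1/2, 9/10] . (h_1, h_3) = 1

Solving yields:
  h_1 = 100/67
  h_3 = 130/67

Starting state is 3, so the expected hitting time is h_3 = 130/67.

Answer: 130/67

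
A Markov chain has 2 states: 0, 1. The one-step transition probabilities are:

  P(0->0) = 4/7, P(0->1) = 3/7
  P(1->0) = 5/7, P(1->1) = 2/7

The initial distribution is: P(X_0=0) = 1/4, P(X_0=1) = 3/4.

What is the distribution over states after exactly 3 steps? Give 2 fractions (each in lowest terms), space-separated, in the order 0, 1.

Propagating the distribution step by step (d_{t+1} = d_t * P):
d_0 = (0=1/4, 1=3/4)
  d_1[0] = 1/4*4/7 + 3/4*5/7 = 19/28
  d_1[1] = 1/4*3/7 + 3/4*2/7 = 9/28
d_1 = (0=19/28, 1=9/28)
  d_2[0] = 19/28*4/7 + 9/28*5/7 = 121/196
  d_2[1] = 19/28*3/7 + 9/28*2/7 = 75/196
d_2 = (0=121/196, 1=75/196)
  d_3[0] = 121/196*4/7 + 75/196*5/7 = 859/1372
  d_3[1] = 121/196*3/7 + 75/196*2/7 = 513/1372
d_3 = (0=859/1372, 1=513/1372)

Answer: 859/1372 513/1372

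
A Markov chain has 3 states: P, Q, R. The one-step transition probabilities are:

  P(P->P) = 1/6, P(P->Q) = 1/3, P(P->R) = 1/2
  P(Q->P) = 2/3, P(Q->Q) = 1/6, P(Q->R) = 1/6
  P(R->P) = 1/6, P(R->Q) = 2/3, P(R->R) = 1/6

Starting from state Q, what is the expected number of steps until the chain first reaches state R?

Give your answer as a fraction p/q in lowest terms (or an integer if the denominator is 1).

Let h_i = expected steps to first reach R from state i.
Boundary: h_R = 0.
First-step equations for the other states:
  h_P = 1 + 1/6*h_P + 1/3*h_Q + 1/2*h_R
  h_Q = 1 + 2/3*h_P + 1/6*h_Q + 1/6*h_R

Substituting h_R = 0 and rearranging gives the linear system (I - Q) h = 1:
  [5/6, -1/3] . (h_P, h_Q) = 1
  [-2/3, 5/6] . (h_P, h_Q) = 1

Solving yields:
  h_P = 42/17
  h_Q = 54/17

Starting state is Q, so the expected hitting time is h_Q = 54/17.

Answer: 54/17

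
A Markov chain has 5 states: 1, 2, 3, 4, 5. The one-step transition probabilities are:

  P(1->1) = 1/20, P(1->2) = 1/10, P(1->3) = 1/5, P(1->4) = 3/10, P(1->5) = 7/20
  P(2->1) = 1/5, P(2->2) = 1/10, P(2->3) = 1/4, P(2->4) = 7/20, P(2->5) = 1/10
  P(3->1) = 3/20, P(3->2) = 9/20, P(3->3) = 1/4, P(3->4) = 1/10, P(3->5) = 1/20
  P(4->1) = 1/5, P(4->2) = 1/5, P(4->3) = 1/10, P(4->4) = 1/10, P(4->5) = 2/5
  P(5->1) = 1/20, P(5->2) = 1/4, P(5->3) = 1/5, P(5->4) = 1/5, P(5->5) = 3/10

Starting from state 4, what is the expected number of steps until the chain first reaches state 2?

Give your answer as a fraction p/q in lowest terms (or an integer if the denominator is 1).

Let h_i = expected steps to first reach 2 from state i.
Boundary: h_2 = 0.
First-step equations for the other states:
  h_1 = 1 + 1/20*h_1 + 1/10*h_2 + 1/5*h_3 + 3/10*h_4 + 7/20*h_5
  h_3 = 1 + 3/20*h_1 + 9/20*h_2 + 1/4*h_3 + 1/10*h_4 + 1/20*h_5
  h_4 = 1 + 1/5*h_1 + 1/5*h_2 + 1/10*h_3 + 1/10*h_4 + 2/5*h_5
  h_5 = 1 + 1/20*h_1 + 1/4*h_2 + 1/5*h_3 + 1/5*h_4 + 3/10*h_5

Substituting h_2 = 0 and rearranging gives the linear system (I - Q) h = 1:
  [19/20, -1/5, -3/10, -7/20] . (h_1, h_3, h_4, h_5) = 1
  [-3/20, 3/4, -1/10, -1/20] . (h_1, h_3, h_4, h_5) = 1
  [-1/5, -1/10, 9/10, -2/5] . (h_1, h_3, h_4, h_5) = 1
  [-1/20, -1/5, -1/5, 7/10] . (h_1, h_3, h_4, h_5) = 1

Solving yields:
  h_1 = 18940/4341
  h_3 = 4344/1447
  h_4 = 17746/4341
  h_5 = 16348/4341

Starting state is 4, so the expected hitting time is h_4 = 17746/4341.

Answer: 17746/4341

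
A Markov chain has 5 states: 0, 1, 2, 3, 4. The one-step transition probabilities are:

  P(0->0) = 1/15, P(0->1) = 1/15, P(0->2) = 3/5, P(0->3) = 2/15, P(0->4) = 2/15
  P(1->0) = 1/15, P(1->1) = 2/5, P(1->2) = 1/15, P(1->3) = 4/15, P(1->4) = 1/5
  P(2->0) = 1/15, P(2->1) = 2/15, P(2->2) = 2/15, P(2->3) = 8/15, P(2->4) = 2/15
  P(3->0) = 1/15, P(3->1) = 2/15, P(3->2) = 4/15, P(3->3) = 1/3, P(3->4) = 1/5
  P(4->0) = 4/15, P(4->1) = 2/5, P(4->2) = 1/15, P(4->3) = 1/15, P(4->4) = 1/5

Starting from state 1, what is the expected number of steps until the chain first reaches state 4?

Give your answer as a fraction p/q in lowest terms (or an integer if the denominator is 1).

Answer: 207/38

Derivation:
Let h_i = expected steps to first reach 4 from state i.
Boundary: h_4 = 0.
First-step equations for the other states:
  h_0 = 1 + 1/15*h_0 + 1/15*h_1 + 3/5*h_2 + 2/15*h_3 + 2/15*h_4
  h_1 = 1 + 1/15*h_0 + 2/5*h_1 + 1/15*h_2 + 4/15*h_3 + 1/5*h_4
  h_2 = 1 + 1/15*h_0 + 2/15*h_1 + 2/15*h_2 + 8/15*h_3 + 2/15*h_4
  h_3 = 1 + 1/15*h_0 + 2/15*h_1 + 4/15*h_2 + 1/3*h_3 + 1/5*h_4

Substituting h_4 = 0 and rearranging gives the linear system (I - Q) h = 1:
  [14/15, -1/15, -3/5, -2/15] . (h_0, h_1, h_2, h_3) = 1
  [-1/15, 3/5, -1/15, -4/15] . (h_0, h_1, h_2, h_3) = 1
  [-1/15, -2/15, 13/15, -8/15] . (h_0, h_1, h_2, h_3) = 1
  [-1/15, -2/15, -4/15, 2/3] . (h_0, h_1, h_2, h_3) = 1

Solving yields:
  h_0 = 915/152
  h_1 = 207/38
  h_2 = 891/152
  h_3 = 1683/304

Starting state is 1, so the expected hitting time is h_1 = 207/38.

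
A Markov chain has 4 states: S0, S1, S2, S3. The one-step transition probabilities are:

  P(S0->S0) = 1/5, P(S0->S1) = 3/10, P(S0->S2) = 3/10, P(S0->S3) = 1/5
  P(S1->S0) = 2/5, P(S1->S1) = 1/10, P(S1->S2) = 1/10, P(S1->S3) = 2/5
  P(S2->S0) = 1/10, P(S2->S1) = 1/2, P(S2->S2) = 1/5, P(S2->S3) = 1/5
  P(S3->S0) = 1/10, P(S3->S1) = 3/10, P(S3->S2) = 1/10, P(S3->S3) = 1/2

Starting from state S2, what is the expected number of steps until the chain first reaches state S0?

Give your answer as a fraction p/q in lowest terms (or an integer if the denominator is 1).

Let h_i = expected steps to first reach S0 from state i.
Boundary: h_S0 = 0.
First-step equations for the other states:
  h_S1 = 1 + 2/5*h_S0 + 1/10*h_S1 + 1/10*h_S2 + 2/5*h_S3
  h_S2 = 1 + 1/10*h_S0 + 1/2*h_S1 + 1/5*h_S2 + 1/5*h_S3
  h_S3 = 1 + 1/10*h_S0 + 3/10*h_S1 + 1/10*h_S2 + 1/2*h_S3

Substituting h_S0 = 0 and rearranging gives the linear system (I - Q) h = 1:
  [9/10, -1/10, -2/5] . (h_S1, h_S2, h_S3) = 1
  [-1/2, 4/5, -1/5] . (h_S1, h_S2, h_S3) = 1
  [-3/10, -1/10, 1/2] . (h_S1, h_S2, h_S3) = 1

Solving yields:
  h_S1 = 54/13
  h_S2 = 68/13
  h_S3 = 72/13

Starting state is S2, so the expected hitting time is h_S2 = 68/13.

Answer: 68/13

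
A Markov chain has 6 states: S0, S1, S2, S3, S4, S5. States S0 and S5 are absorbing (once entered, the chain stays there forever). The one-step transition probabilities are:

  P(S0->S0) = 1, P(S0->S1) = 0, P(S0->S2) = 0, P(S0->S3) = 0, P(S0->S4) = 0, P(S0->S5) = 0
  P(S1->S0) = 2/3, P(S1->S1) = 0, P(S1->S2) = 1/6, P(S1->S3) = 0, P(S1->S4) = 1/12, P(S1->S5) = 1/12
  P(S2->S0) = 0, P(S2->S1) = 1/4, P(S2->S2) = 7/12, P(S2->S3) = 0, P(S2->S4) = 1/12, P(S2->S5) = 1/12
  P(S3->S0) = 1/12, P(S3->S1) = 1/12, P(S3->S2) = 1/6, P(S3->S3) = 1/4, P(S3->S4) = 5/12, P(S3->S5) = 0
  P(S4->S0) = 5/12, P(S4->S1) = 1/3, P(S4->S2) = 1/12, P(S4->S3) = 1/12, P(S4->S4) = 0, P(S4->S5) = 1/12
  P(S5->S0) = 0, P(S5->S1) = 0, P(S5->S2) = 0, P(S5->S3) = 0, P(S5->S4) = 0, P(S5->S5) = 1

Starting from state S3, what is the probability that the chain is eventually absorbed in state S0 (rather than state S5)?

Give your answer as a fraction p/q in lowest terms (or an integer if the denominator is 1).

Answer: 298/367

Derivation:
Let a_i = P(absorbed in S0 | start in state i).
Boundary conditions: a_S0 = 1, a_S5 = 0.
For each transient state i, a_i = sum_j P(i->j) * a_j:
  a_S1 = 2/3*a_S0 + 0*a_S1 + 1/6*a_S2 + 0*a_S3 + 1/12*a_S4 + 1/12*a_S5
  a_S2 = 0*a_S0 + 1/4*a_S1 + 7/12*a_S2 + 0*a_S3 + 1/12*a_S4 + 1/12*a_S5
  a_S3 = 1/12*a_S0 + 1/12*a_S1 + 1/6*a_S2 + 1/4*a_S3 + 5/12*a_S4 + 0*a_S5
  a_S4 = 5/12*a_S0 + 1/3*a_S1 + 1/12*a_S2 + 1/12*a_S3 + 0*a_S4 + 1/12*a_S5

Substituting a_S0 = 1 and a_S5 = 0, rearrange to (I - Q) a = r where r[i] = P(i -> S0):
  [1, -1/6, 0, -1/12] . (a_S1, a_S2, a_S3, a_S4) = 2/3
  [-1/4, 5/12, 0, -1/12] . (a_S1, a_S2, a_S3, a_S4) = 0
  [-1/12, -1/6, 3/4, -5/12] . (a_S1, a_S2, a_S3, a_S4) = 1/12
  [-1/3, -1/12, -1/12, 1] . (a_S1, a_S2, a_S3, a_S4) = 5/12

Solving yields:
  a_S1 = 311/367
  a_S2 = 247/367
  a_S3 = 298/367
  a_S4 = 302/367

Starting state is S3, so the absorption probability is a_S3 = 298/367.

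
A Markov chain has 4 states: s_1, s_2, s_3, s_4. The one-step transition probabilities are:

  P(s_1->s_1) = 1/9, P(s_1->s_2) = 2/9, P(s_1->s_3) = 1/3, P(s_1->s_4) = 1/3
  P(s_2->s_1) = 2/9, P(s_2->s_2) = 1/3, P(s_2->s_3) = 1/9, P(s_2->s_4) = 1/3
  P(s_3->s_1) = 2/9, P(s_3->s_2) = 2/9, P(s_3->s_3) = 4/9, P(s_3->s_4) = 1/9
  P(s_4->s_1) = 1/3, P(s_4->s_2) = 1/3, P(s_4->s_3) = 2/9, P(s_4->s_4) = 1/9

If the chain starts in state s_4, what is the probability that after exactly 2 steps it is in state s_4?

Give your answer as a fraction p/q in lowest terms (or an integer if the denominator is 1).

Computing P^2 by repeated multiplication:
P^1 =
  s_1: [1/9, 2/9, 1/3, 1/3]
  s_2: [2/9, 1/3, 1/9, 1/3]
  s_3: [2/9, 2/9, 4/9, 1/9]
  s_4: [1/3, 1/3, 2/9, 1/9]
P^2 =
  s_1: [20/81, 23/81, 23/81, 5/27]
  s_2: [19/81, 8/27, 19/81, 19/81]
  s_3: [17/81, 7/27, 26/81, 17/81]
  s_4: [16/81, 22/81, 22/81, 7/27]

(P^2)[s_4 -> s_4] = 7/27

Answer: 7/27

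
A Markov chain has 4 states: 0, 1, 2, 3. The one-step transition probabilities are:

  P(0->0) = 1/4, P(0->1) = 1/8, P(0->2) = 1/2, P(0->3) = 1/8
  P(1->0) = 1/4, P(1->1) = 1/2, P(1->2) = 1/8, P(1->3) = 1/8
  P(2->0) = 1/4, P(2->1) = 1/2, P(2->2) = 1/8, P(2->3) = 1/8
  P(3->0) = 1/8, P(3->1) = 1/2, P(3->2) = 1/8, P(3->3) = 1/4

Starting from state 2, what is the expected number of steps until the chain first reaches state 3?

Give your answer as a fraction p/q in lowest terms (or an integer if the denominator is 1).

Let h_i = expected steps to first reach 3 from state i.
Boundary: h_3 = 0.
First-step equations for the other states:
  h_0 = 1 + 1/4*h_0 + 1/8*h_1 + 1/2*h_2 + 1/8*h_3
  h_1 = 1 + 1/4*h_0 + 1/2*h_1 + 1/8*h_2 + 1/8*h_3
  h_2 = 1 + 1/4*h_0 + 1/2*h_1 + 1/8*h_2 + 1/8*h_3

Substituting h_3 = 0 and rearranging gives the linear system (I - Q) h = 1:
  [3/4, -1/8, -1/2] . (h_0, h_1, h_2) = 1
  [-1/4, 1/2, -1/8] . (h_0, h_1, h_2) = 1
  [-1/4, -1/2, 7/8] . (h_0, h_1, h_2) = 1

Solving yields:
  h_0 = 8
  h_1 = 8
  h_2 = 8

Starting state is 2, so the expected hitting time is h_2 = 8.

Answer: 8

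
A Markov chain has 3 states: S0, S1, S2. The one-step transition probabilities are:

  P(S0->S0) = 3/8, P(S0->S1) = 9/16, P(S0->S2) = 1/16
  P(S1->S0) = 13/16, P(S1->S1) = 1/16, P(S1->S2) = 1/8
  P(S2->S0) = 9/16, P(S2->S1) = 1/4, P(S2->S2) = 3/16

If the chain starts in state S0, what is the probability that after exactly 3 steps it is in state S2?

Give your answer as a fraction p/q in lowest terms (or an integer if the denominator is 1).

Computing P^3 by repeated multiplication:
P^1 =
  S0: [3/8, 9/16, 1/16]
  S1: [13/16, 1/16, 1/8]
  S2: [9/16, 1/4, 3/16]
P^2 =
  S0: [81/128, 67/256, 27/256]
  S1: [109/256, 63/128, 21/256]
  S2: [133/256, 97/256, 13/128]
P^3 =
  S0: [1043/2048, 1633/4096, 377/4096]
  S1: [2481/4096, 1191/4096, 53/512]
  S2: [2293/4096, 699/2048, 405/4096]

(P^3)[S0 -> S2] = 377/4096

Answer: 377/4096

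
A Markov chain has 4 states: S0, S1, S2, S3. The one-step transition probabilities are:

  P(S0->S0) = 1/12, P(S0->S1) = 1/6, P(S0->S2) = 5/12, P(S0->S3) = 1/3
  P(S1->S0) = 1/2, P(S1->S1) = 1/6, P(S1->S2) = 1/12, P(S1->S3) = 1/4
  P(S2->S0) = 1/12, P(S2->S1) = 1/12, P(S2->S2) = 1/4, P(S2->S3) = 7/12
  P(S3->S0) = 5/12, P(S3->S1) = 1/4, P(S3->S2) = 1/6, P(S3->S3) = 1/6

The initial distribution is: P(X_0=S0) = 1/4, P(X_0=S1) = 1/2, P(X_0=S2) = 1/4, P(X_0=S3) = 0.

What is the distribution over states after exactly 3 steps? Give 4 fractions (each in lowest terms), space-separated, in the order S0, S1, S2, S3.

Propagating the distribution step by step (d_{t+1} = d_t * P):
d_0 = (S0=1/4, S1=1/2, S2=1/4, S3=0)
  d_1[S0] = 1/4*1/12 + 1/2*1/2 + 1/4*1/12 + 0*5/12 = 7/24
  d_1[S1] = 1/4*1/6 + 1/2*1/6 + 1/4*1/12 + 0*1/4 = 7/48
  d_1[S2] = 1/4*5/12 + 1/2*1/12 + 1/4*1/4 + 0*1/6 = 5/24
  d_1[S3] = 1/4*1/3 + 1/2*1/4 + 1/4*7/12 + 0*1/6 = 17/48
d_1 = (S0=7/24, S1=7/48, S2=5/24, S3=17/48)
  d_2[S0] = 7/24*1/12 + 7/48*1/2 + 5/24*1/12 + 17/48*5/12 = 151/576
  d_2[S1] = 7/24*1/6 + 7/48*1/6 + 5/24*1/12 + 17/48*1/4 = 103/576
  d_2[S2] = 7/24*5/12 + 7/48*1/12 + 5/24*1/4 + 17/48*1/6 = 47/192
  d_2[S3] = 7/24*1/3 + 7/48*1/4 + 5/24*7/12 + 17/48*1/6 = 181/576
d_2 = (S0=151/576, S1=103/576, S2=47/192, S3=181/576)
  d_3[S0] = 151/576*1/12 + 103/576*1/2 + 47/192*1/12 + 181/576*5/12 = 605/2304
  d_3[S1] = 151/576*1/6 + 103/576*1/6 + 47/192*1/12 + 181/576*1/4 = 149/864
  d_3[S2] = 151/576*5/12 + 103/576*1/12 + 47/192*1/4 + 181/576*1/6 = 1643/6912
  d_3[S3] = 151/576*1/3 + 103/576*1/4 + 47/192*7/12 + 181/576*1/6 = 377/1152
d_3 = (S0=605/2304, S1=149/864, S2=1643/6912, S3=377/1152)

Answer: 605/2304 149/864 1643/6912 377/1152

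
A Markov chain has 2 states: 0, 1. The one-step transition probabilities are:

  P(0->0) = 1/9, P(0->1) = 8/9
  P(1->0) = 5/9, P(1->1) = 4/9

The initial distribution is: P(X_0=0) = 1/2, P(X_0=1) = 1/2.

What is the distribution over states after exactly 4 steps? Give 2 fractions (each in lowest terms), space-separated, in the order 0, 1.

Propagating the distribution step by step (d_{t+1} = d_t * P):
d_0 = (0=1/2, 1=1/2)
  d_1[0] = 1/2*1/9 + 1/2*5/9 = 1/3
  d_1[1] = 1/2*8/9 + 1/2*4/9 = 2/3
d_1 = (0=1/3, 1=2/3)
  d_2[0] = 1/3*1/9 + 2/3*5/9 = 11/27
  d_2[1] = 1/3*8/9 + 2/3*4/9 = 16/27
d_2 = (0=11/27, 1=16/27)
  d_3[0] = 11/27*1/9 + 16/27*5/9 = 91/243
  d_3[1] = 11/27*8/9 + 16/27*4/9 = 152/243
d_3 = (0=91/243, 1=152/243)
  d_4[0] = 91/243*1/9 + 152/243*5/9 = 851/2187
  d_4[1] = 91/243*8/9 + 152/243*4/9 = 1336/2187
d_4 = (0=851/2187, 1=1336/2187)

Answer: 851/2187 1336/2187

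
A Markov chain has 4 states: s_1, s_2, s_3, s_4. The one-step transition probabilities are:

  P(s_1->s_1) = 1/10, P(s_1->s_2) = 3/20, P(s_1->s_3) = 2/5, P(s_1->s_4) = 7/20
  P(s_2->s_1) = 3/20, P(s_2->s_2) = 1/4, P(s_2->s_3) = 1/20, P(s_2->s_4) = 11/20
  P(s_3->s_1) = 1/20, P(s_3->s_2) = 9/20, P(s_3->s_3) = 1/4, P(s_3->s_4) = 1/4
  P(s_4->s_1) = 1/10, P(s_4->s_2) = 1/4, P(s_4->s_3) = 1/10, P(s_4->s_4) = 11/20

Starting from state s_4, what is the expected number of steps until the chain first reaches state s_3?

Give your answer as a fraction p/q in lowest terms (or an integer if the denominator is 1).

Let h_i = expected steps to first reach s_3 from state i.
Boundary: h_s_3 = 0.
First-step equations for the other states:
  h_s_1 = 1 + 1/10*h_s_1 + 3/20*h_s_2 + 2/5*h_s_3 + 7/20*h_s_4
  h_s_2 = 1 + 3/20*h_s_1 + 1/4*h_s_2 + 1/20*h_s_3 + 11/20*h_s_4
  h_s_4 = 1 + 1/10*h_s_1 + 1/4*h_s_2 + 1/10*h_s_3 + 11/20*h_s_4

Substituting h_s_3 = 0 and rearranging gives the linear system (I - Q) h = 1:
  [9/10, -3/20, -7/20] . (h_s_1, h_s_2, h_s_4) = 1
  [-3/20, 3/4, -11/20] . (h_s_1, h_s_2, h_s_4) = 1
  [-1/10, -1/4, 9/20] . (h_s_1, h_s_2, h_s_4) = 1

Solving yields:
  h_s_1 = 2800/489
  h_s_2 = 4160/489
  h_s_4 = 1340/163

Starting state is s_4, so the expected hitting time is h_s_4 = 1340/163.

Answer: 1340/163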